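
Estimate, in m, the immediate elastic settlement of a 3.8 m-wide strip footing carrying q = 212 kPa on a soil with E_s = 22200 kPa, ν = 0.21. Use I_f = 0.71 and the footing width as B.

S_e ≈ 0.0246 m

Immediate (elastic) settlement: S_e = q·B·(1−ν²)/E_s · I_f.
S_e = 212 × 3.8 × (1 − 0.21²) / 22200 × 0.71
    = 212 × 3.8 × 0.9559 / 22200 × 0.71
    = 0.02463 m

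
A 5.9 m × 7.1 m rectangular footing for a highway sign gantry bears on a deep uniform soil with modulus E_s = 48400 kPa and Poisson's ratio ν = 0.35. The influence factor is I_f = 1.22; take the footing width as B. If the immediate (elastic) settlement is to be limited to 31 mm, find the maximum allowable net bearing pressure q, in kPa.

q ≈ 238 kPa

S_e = q·B·(1−ν²)/E_s · I_f  ⇒  q = S_e·E_s / (B·(1−ν²)·I_f).
q = 0.031 × 48400 / (5.9 × 0.8775 × 1.22) = 237.5 kPa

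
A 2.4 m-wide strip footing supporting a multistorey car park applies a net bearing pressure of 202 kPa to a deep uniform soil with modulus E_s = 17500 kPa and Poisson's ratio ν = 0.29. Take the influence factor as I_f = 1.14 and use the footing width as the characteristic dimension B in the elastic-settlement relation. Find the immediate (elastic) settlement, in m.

S_e ≈ 0.0289 m

Immediate (elastic) settlement: S_e = q·B·(1−ν²)/E_s · I_f.
S_e = 202 × 2.4 × (1 − 0.29²) / 17500 × 1.14
    = 202 × 2.4 × 0.9159 / 17500 × 1.14
    = 0.02893 m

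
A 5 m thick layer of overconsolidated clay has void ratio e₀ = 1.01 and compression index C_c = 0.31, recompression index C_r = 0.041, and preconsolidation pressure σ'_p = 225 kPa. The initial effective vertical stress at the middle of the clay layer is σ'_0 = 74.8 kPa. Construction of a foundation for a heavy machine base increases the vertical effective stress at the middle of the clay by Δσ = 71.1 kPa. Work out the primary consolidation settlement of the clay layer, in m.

S_c ≈ 0.0296 m

Final effective stress: σ'_f = 74.8 + 71.1 = 145.9 kPa.
σ'_f = 145.9 ≤ σ'_p = 225 kPa, so the clay remains overconsolidated and only the recompression index applies:
S_c = C_r·H/(1+e₀)·log₁₀(σ'_f/σ'_0) = 0.041×5/2.01×log₁₀(145.9/74.8)
    = 0.10199 × 0.29015 = 0.02959 m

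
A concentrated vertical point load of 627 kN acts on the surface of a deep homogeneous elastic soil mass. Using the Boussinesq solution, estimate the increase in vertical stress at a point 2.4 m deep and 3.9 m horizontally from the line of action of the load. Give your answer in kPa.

Δσ_z ≈ 2.06 kPa

Boussinesq vertical stress below a point load on an elastic half-space:
Δσ_z = 3P/(2πz²) · [1 + (r/z)²]^(−5/2)
r/z = 3.9/2.4 = 1.625; [1+(r/z)²]^(−5/2) = 0.039542.
Δσ_z = 3×627/(2π×2.4²) × 0.039542 = 51.974 × 0.039542 = 2.055 kPa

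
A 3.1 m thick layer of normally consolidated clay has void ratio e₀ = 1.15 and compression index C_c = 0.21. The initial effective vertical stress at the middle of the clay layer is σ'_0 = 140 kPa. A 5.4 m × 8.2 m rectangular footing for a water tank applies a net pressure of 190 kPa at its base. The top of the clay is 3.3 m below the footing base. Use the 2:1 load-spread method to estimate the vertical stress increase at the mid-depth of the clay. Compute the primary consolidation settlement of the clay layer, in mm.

S_c ≈ 48.8 mm

Mid-depth of clay below the footing base: z = 3.3 + 3.1/2 = 4.85 m.
Stress increase at mid-clay by the 2:1 spreading method:
Δσ = qBL/((B+z)(L+z)) = 190×5.4×8.2/((5.4+4.85)(8.2+4.85)) = 62.897 kPa
Final effective stress: σ'_f = σ'_0 + Δσ = 140 + 62.897 = 202.9 kPa.
Normally consolidated clay, so the full stress increment lies on the virgin compression line:
S_c = C_c·H/(1+e₀)·log₁₀(σ'_f/σ'_0) = 0.21×3.1/(1+1.15)×log₁₀(202.9/140)
    = 0.30279 × 0.16115 = 0.04879 m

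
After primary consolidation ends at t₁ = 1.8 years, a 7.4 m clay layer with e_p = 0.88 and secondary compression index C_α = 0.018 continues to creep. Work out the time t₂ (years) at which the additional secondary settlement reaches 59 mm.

S_s = C_α·H/(1+e_p)·log₁₀(t₂/t₁) ⇒ log₁₀(t₂/t₁) = S_s·(1+e_p)/(C_α·H).
log₁₀(t₂/t₁) = 0.059 × (1+0.88) / (0.018×7.4) = 0.8327
t₂ = t₁ × 10^0.8327 = 1.8 × 6.804 = 12.25 years

t₂ ≈ 12.2 years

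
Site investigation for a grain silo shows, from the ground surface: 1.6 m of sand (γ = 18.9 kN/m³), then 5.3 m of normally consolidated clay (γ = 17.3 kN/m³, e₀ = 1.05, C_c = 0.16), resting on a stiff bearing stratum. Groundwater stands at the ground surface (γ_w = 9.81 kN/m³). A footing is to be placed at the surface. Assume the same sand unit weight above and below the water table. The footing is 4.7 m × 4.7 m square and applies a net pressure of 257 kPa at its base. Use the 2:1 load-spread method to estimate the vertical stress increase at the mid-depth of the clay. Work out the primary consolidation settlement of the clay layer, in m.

Mid-depth of clay below the ground surface: z = 1.6 + 5.3/2 = 4.25 m.
Total vertical stress at mid-clay: σ_v = 18.9×1.6 + 17.3×2.65 = 76.085 kPa.
Pore pressure: u = 9.81×(4.25 − 0) = 41.693 kPa.
Initial effective stress: σ'_0 = σ_v − u = 76.085 − 41.693 = 34.392 kPa.
Stress increase at mid-clay by the 2:1 spreading method:
Δσ = qBL/((B+z)(L+z)) = 257×4.7×4.7/((4.7+4.25)(4.7+4.25)) = 70.873 kPa
Final effective stress: σ'_f = σ'_0 + Δσ = 34.392 + 70.873 = 105.27 kPa.
Normally consolidated clay, so the full stress increment lies on the virgin compression line:
S_c = C_c·H/(1+e₀)·log₁₀(σ'_f/σ'_0) = 0.16×5.3/(1+1.05)×log₁₀(105.27/34.392)
    = 0.41366 × 0.48585 = 0.201 m

S_c ≈ 0.201 m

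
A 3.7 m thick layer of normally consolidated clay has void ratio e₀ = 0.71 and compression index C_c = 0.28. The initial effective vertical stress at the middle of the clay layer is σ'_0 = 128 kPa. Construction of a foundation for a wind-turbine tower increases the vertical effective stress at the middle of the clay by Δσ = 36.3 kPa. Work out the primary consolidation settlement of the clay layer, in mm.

S_c ≈ 65.7 mm

Final effective stress: σ'_f = σ'_0 + Δσ = 128 + 36.3 = 164.3 kPa.
Normally consolidated clay, so the full stress increment lies on the virgin compression line:
S_c = C_c·H/(1+e₀)·log₁₀(σ'_f/σ'_0) = 0.28×3.7/(1+0.71)×log₁₀(164.3/128)
    = 0.60585 × 0.10843 = 0.06569 m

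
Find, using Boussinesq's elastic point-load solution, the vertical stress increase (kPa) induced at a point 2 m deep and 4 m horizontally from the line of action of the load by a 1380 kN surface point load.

Boussinesq vertical stress below a point load on an elastic half-space:
Δσ_z = 3P/(2πz²) · [1 + (r/z)²]^(−5/2)
r/z = 4/2 = 2; [1+(r/z)²]^(−5/2) = 0.017889.
Δσ_z = 3×1380/(2π×2²) × 0.017889 = 164.73 × 0.017889 = 2.947 kPa

Δσ_z ≈ 2.95 kPa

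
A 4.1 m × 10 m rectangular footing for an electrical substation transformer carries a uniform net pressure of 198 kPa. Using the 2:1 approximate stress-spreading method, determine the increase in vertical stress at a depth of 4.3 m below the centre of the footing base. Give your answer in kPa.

By the 2:1 method the load spreads at 1 horizontal : 2 vertical, so at depth z the loaded area has grown by z in each plan dimension:
Δσ = qBL/((B+z)(L+z)) = 198×4.1×10/((4.1+4.3)(10+4.3)) = 67.582 kPa

Δσ_z ≈ 67.6 kPa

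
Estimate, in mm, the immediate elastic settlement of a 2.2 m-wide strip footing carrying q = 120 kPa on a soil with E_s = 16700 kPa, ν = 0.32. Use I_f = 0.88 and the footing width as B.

S_e ≈ 12.5 mm

Immediate (elastic) settlement: S_e = q·B·(1−ν²)/E_s · I_f.
S_e = 120 × 2.2 × (1 − 0.32²) / 16700 × 0.88
    = 120 × 2.2 × 0.8976 / 16700 × 0.88
    = 0.01249 m = 12.49 mm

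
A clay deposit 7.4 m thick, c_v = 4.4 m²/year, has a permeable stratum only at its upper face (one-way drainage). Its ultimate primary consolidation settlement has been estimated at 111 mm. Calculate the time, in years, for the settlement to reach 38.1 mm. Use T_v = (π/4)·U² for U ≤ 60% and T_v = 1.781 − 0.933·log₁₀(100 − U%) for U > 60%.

Drainage path length: H_d = H = 7.4 m (single drainage).
U = S(t)/S_ult = 38.1/111 = 0.3432.
U ≤ 60%: T_v = (π/4)·U² = (π/4)×0.34324² = 0.092532.
t = T_v·H_d²/c_v = 0.092532×7.4²/4.4 = 1.152 years.

t ≈ 1.15 years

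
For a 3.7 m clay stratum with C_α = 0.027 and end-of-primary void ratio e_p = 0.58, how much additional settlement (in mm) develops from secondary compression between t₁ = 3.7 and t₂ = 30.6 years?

Secondary compression: S_s = C_α·H/(1+e_p)·log₁₀(t₂/t₁)
S_s = 0.027×3.7/(1+0.58)×log₁₀(30.6/3.7)
    = 0.06323 × 0.9175 = 0.05801 m

S_s ≈ 58 mm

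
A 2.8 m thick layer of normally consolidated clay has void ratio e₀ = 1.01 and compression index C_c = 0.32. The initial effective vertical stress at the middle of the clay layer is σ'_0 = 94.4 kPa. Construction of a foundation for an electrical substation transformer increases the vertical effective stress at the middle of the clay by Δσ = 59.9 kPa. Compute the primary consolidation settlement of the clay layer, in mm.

S_c ≈ 95.1 mm

Final effective stress: σ'_f = σ'_0 + Δσ = 94.4 + 59.9 = 154.3 kPa.
Normally consolidated clay, so the full stress increment lies on the virgin compression line:
S_c = C_c·H/(1+e₀)·log₁₀(σ'_f/σ'_0) = 0.32×2.8/(1+1.01)×log₁₀(154.3/94.4)
    = 0.44577 × 0.21339 = 0.09512 m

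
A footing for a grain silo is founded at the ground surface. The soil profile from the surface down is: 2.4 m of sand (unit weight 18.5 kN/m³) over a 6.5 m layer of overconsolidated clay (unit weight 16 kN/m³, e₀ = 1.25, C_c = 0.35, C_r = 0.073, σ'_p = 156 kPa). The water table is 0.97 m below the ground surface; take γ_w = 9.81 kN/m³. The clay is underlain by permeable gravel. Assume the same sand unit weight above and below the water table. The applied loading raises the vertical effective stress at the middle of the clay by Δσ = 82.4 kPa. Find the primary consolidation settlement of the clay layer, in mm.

S_c ≈ 88.6 mm

Mid-depth of clay below the ground surface: z = 2.4 + 6.5/2 = 5.65 m.
Total vertical stress at mid-clay: σ_v = 18.5×2.4 + 16×3.25 = 96.4 kPa.
Pore pressure: u = 9.81×(5.65 − 0.97) = 45.911 kPa.
Initial effective stress: σ'_0 = σ_v − u = 96.4 − 45.911 = 50.489 kPa.
Final effective stress: σ'_f = 50.489 + 82.4 = 132.89 kPa.
σ'_f = 132.89 ≤ σ'_p = 156 kPa, so the clay remains overconsolidated and only the recompression index applies:
S_c = C_r·H/(1+e₀)·log₁₀(σ'_f/σ'_0) = 0.073×6.5/2.25×log₁₀(132.89/50.489)
    = 0.21089 × 0.4203 = 0.08864 m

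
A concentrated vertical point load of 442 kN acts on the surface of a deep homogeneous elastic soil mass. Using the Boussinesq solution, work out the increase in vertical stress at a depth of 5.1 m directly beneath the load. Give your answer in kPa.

Boussinesq vertical stress below a point load on an elastic half-space:
Δσ_z = 3P/(2πz²) · [1 + (r/z)²]^(−5/2)
r/z = 0/5.1 = 0; [1+(r/z)²]^(−5/2) = 1.
Δσ_z = 3×442/(2π×5.1²) × 1 = 8.1138 × 1 = 8.114 kPa

Δσ_z ≈ 8.11 kPa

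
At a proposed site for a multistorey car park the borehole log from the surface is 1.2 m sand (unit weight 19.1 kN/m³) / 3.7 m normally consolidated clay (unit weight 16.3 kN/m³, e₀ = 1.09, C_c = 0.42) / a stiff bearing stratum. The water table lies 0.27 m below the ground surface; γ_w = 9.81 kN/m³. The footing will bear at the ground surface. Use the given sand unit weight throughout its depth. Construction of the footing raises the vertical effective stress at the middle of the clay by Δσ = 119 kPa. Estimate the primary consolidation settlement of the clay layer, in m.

S_c ≈ 0.557 m

Mid-depth of clay below the ground surface: z = 1.2 + 3.7/2 = 3.05 m.
Total vertical stress at mid-clay: σ_v = 19.1×1.2 + 16.3×1.85 = 53.075 kPa.
Pore pressure: u = 9.81×(3.05 − 0.27) = 27.272 kPa.
Initial effective stress: σ'_0 = σ_v − u = 53.075 − 27.272 = 25.803 kPa.
Final effective stress: σ'_f = σ'_0 + Δσ = 25.803 + 119 = 144.8 kPa.
Normally consolidated clay, so the full stress increment lies on the virgin compression line:
S_c = C_c·H/(1+e₀)·log₁₀(σ'_f/σ'_0) = 0.42×3.7/(1+1.09)×log₁₀(144.8/25.803)
    = 0.74354 × 0.7491 = 0.557 m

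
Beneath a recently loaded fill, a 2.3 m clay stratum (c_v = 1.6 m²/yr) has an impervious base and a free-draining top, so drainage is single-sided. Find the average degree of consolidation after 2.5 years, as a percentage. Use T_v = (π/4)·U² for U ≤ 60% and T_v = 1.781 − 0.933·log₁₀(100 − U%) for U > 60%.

U ≈ 87.5 %

Drainage path length: H_d = H = 2.3 m (single drainage).
T_v = c_v·t/H_d² = 1.6×2.5/2.3² = 0.75614.
T_v = 0.75614 corresponds to the U > 60% branch:
U = 1 − 10^((1.781 − T_v)/0.933)/100 = 0.8746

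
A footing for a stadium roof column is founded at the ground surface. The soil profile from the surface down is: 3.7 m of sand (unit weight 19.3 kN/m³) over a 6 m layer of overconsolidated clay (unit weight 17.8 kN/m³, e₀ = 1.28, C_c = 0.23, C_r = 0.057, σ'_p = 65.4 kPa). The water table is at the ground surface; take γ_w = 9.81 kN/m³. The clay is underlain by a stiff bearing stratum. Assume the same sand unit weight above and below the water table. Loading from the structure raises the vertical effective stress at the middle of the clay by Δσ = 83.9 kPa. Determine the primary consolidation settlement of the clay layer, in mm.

S_c ≈ 212 mm

Mid-depth of clay below the ground surface: z = 3.7 + 6/2 = 6.7 m.
Total vertical stress at mid-clay: σ_v = 19.3×3.7 + 17.8×3 = 124.81 kPa.
Pore pressure: u = 9.81×(6.7 − 0) = 65.727 kPa.
Initial effective stress: σ'_0 = σ_v − u = 124.81 − 65.727 = 59.083 kPa.
Final effective stress: σ'_f = 59.083 + 83.9 = 142.98 kPa.
σ'_f = 142.98 > σ'_p = 65.4 kPa, so the stress path crosses the preconsolidation pressure — recompression up to σ'_p, then virgin compression beyond:
S_c = H/(1+e₀)·[C_r·log₁₀(σ'_p/σ'_0) + C_c·log₁₀(σ'_f/σ'_p)]
    = 6/2.28 × [0.057×log₁₀(65.4/59.083) + 0.23×log₁₀(142.98/65.4)]
    = 2.6316 × [0.0025146 + 0.07813] = 0.2122 m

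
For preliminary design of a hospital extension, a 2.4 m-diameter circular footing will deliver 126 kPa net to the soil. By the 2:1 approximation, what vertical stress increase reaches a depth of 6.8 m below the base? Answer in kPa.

Δσ_z ≈ 8.57 kPa

By the 2:1 method the load spreads at 1 horizontal : 2 vertical, so at depth z the loaded area has grown by z in each plan dimension:
Δσ ≈ qD²/(D+z)² = 126×2.4²/(2.4+6.8)² = 8.5747 kPa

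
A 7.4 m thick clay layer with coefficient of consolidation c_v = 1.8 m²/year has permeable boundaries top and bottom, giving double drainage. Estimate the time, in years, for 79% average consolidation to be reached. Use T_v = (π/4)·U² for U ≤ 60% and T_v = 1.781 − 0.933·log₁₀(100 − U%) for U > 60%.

t ≈ 4.16 years

Drainage path length: H_d = H/2 = 3.7 m (double drainage).
U > 60%: T_v = 1.781 − 0.933·log₁₀(100 − 79) = 0.54737.
t = T_v·H_d²/c_v = 0.54737×3.7²/1.8 = 4.163 years.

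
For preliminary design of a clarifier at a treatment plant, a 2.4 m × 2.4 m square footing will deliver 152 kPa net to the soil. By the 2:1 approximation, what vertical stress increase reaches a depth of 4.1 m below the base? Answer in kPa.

By the 2:1 method the load spreads at 1 horizontal : 2 vertical, so at depth z the loaded area has grown by z in each plan dimension:
Δσ = qBL/((B+z)(L+z)) = 152×2.4×2.4/((2.4+4.1)(2.4+4.1)) = 20.722 kPa

Δσ_z ≈ 20.7 kPa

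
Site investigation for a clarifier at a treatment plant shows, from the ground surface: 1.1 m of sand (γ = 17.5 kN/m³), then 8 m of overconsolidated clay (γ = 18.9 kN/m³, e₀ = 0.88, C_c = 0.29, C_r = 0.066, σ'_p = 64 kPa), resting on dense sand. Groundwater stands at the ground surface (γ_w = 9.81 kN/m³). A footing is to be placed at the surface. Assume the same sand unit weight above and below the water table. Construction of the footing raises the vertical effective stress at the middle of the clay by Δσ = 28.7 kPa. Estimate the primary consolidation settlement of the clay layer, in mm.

S_c ≈ 118 mm

Mid-depth of clay below the ground surface: z = 1.1 + 8/2 = 5.1 m.
Total vertical stress at mid-clay: σ_v = 17.5×1.1 + 18.9×4 = 94.85 kPa.
Pore pressure: u = 9.81×(5.1 − 0) = 50.031 kPa.
Initial effective stress: σ'_0 = σ_v − u = 94.85 − 50.031 = 44.819 kPa.
Final effective stress: σ'_f = 44.819 + 28.7 = 73.519 kPa.
σ'_f = 73.519 > σ'_p = 64 kPa, so the stress path crosses the preconsolidation pressure — recompression up to σ'_p, then virgin compression beyond:
S_c = H/(1+e₀)·[C_r·log₁₀(σ'_p/σ'_0) + C_c·log₁₀(σ'_f/σ'_p)]
    = 8/1.88 × [0.066×log₁₀(64/44.819) + 0.29×log₁₀(73.519/64)]
    = 4.2553 × [0.010211 + 0.017464] = 0.1178 m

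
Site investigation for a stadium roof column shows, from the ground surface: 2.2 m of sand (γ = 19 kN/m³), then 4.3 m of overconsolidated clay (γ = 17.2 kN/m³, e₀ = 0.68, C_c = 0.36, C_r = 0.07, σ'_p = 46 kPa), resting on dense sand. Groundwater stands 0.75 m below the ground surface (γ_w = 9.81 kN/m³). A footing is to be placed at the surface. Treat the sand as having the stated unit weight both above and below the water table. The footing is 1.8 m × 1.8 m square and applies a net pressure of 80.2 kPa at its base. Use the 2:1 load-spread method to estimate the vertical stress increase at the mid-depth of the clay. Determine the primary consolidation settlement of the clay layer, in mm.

Mid-depth of clay below the ground surface: z = 2.2 + 4.3/2 = 4.35 m.
Total vertical stress at mid-clay: σ_v = 19×2.2 + 17.2×2.15 = 78.78 kPa.
Pore pressure: u = 9.81×(4.35 − 0.75) = 35.316 kPa.
Initial effective stress: σ'_0 = σ_v − u = 78.78 − 35.316 = 43.464 kPa.
Stress increase at mid-clay by the 2:1 spreading method:
Δσ = qBL/((B+z)(L+z)) = 80.2×1.8×1.8/((1.8+4.35)(1.8+4.35)) = 6.8702 kPa
Final effective stress: σ'_f = 43.464 + 6.8702 = 50.334 kPa.
σ'_f = 50.334 > σ'_p = 46 kPa, so the stress path crosses the preconsolidation pressure — recompression up to σ'_p, then virgin compression beyond:
S_c = H/(1+e₀)·[C_r·log₁₀(σ'_p/σ'_0) + C_c·log₁₀(σ'_f/σ'_p)]
    = 4.3/1.68 × [0.07×log₁₀(46/43.464) + 0.36×log₁₀(50.334/46)]
    = 2.5595 × [0.001724 + 0.014077] = 0.04044 m

S_c ≈ 40.4 mm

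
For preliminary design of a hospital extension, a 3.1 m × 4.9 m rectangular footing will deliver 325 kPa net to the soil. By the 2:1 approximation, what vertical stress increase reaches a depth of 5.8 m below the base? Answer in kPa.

Δσ_z ≈ 51.8 kPa

By the 2:1 method the load spreads at 1 horizontal : 2 vertical, so at depth z the loaded area has grown by z in each plan dimension:
Δσ = qBL/((B+z)(L+z)) = 325×3.1×4.9/((3.1+5.8)(4.9+5.8)) = 51.84 kPa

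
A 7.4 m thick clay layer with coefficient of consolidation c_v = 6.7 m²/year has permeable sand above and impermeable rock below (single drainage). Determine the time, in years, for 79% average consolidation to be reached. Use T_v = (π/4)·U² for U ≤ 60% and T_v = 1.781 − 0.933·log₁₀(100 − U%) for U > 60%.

t ≈ 4.47 years

Drainage path length: H_d = H = 7.4 m (single drainage).
U > 60%: T_v = 1.781 − 0.933·log₁₀(100 − 79) = 0.54737.
t = T_v·H_d²/c_v = 0.54737×7.4²/6.7 = 4.474 years.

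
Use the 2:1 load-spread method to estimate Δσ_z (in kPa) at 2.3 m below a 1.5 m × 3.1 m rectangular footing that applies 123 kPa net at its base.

By the 2:1 method the load spreads at 1 horizontal : 2 vertical, so at depth z the loaded area has grown by z in each plan dimension:
Δσ = qBL/((B+z)(L+z)) = 123×1.5×3.1/((1.5+2.3)(3.1+2.3)) = 27.873 kPa

Δσ_z ≈ 27.9 kPa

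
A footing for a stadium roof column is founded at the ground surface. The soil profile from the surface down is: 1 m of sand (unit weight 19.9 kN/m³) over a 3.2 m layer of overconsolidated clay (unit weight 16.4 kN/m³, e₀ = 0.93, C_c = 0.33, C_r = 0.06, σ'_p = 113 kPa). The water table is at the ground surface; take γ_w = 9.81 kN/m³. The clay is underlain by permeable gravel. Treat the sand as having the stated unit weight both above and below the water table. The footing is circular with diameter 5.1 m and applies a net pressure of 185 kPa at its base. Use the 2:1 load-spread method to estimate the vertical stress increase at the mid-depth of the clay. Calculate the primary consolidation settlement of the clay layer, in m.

Mid-depth of clay below the ground surface: z = 1 + 3.2/2 = 2.6 m.
Total vertical stress at mid-clay: σ_v = 19.9×1 + 16.4×1.6 = 46.14 kPa.
Pore pressure: u = 9.81×(2.6 − 0) = 25.506 kPa.
Initial effective stress: σ'_0 = σ_v − u = 46.14 − 25.506 = 20.634 kPa.
Stress increase at mid-clay by the 2:1 spreading method:
Δσ ≈ qD²/(D+z)² = 185×5.1²/(5.1+2.6)² = 81.158 kPa
Final effective stress: σ'_f = 20.634 + 81.158 = 101.79 kPa.
σ'_f = 101.79 ≤ σ'_p = 113 kPa, so the clay remains overconsolidated and only the recompression index applies:
S_c = C_r·H/(1+e₀)·log₁₀(σ'_f/σ'_0) = 0.06×3.2/1.93×log₁₀(101.79/20.634)
    = 0.09948 × 0.69312 = 0.06895 m

S_c ≈ 0.069 m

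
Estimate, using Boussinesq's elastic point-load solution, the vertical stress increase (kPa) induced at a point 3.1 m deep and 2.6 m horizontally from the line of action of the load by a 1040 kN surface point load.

Boussinesq vertical stress below a point load on an elastic half-space:
Δσ_z = 3P/(2πz²) · [1 + (r/z)²]^(−5/2)
r/z = 2.6/3.1 = 0.83871; [1+(r/z)²]^(−5/2) = 0.26405.
Δσ_z = 3×1040/(2π×3.1²) × 0.26405 = 51.672 × 0.26405 = 13.64 kPa

Δσ_z ≈ 13.6 kPa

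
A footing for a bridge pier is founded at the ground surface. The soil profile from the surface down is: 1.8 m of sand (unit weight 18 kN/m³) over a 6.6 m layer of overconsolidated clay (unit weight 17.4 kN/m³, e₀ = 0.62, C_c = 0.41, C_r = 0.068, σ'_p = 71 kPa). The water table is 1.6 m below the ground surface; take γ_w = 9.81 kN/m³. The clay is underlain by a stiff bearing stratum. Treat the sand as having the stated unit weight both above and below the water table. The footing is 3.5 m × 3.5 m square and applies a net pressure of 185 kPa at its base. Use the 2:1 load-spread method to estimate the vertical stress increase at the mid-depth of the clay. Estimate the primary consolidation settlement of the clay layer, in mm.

Mid-depth of clay below the ground surface: z = 1.8 + 6.6/2 = 5.1 m.
Total vertical stress at mid-clay: σ_v = 18×1.8 + 17.4×3.3 = 89.82 kPa.
Pore pressure: u = 9.81×(5.1 − 1.6) = 34.335 kPa.
Initial effective stress: σ'_0 = σ_v − u = 89.82 − 34.335 = 55.485 kPa.
Stress increase at mid-clay by the 2:1 spreading method:
Δσ = qBL/((B+z)(L+z)) = 185×3.5×3.5/((3.5+5.1)(3.5+5.1)) = 30.642 kPa
Final effective stress: σ'_f = 55.485 + 30.642 = 86.127 kPa.
σ'_f = 86.127 > σ'_p = 71 kPa, so the stress path crosses the preconsolidation pressure — recompression up to σ'_p, then virgin compression beyond:
S_c = H/(1+e₀)·[C_r·log₁₀(σ'_p/σ'_0) + C_c·log₁₀(σ'_f/σ'_p)]
    = 6.6/1.62 × [0.068×log₁₀(71/55.485) + 0.41×log₁₀(86.127/71)]
    = 4.0741 × [0.0072816 + 0.034391] = 0.1698 m

S_c ≈ 170 mm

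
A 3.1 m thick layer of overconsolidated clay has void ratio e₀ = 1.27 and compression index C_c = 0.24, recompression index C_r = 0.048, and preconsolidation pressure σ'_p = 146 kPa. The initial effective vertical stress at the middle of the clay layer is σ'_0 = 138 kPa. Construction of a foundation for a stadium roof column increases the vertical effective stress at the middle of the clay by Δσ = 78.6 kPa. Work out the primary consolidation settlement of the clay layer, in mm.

Final effective stress: σ'_f = 138 + 78.6 = 216.6 kPa.
σ'_f = 216.6 > σ'_p = 146 kPa, so the stress path crosses the preconsolidation pressure — recompression up to σ'_p, then virgin compression beyond:
S_c = H/(1+e₀)·[C_r·log₁₀(σ'_p/σ'_0) + C_c·log₁₀(σ'_f/σ'_p)]
    = 3.1/2.27 × [0.048×log₁₀(146/138) + 0.24×log₁₀(216.6/146)]
    = 1.3656 × [0.0011747 + 0.041113] = 0.05775 m

S_c ≈ 57.7 mm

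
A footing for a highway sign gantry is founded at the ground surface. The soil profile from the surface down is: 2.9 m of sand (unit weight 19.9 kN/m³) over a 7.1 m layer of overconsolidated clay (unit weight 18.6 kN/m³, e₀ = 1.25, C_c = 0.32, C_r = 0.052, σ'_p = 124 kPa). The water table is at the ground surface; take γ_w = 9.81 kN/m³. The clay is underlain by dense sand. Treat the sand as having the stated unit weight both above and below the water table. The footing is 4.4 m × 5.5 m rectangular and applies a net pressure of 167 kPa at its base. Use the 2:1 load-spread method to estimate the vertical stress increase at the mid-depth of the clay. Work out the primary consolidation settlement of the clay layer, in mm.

Mid-depth of clay below the ground surface: z = 2.9 + 7.1/2 = 6.45 m.
Total vertical stress at mid-clay: σ_v = 19.9×2.9 + 18.6×3.55 = 123.74 kPa.
Pore pressure: u = 9.81×(6.45 − 0) = 63.275 kPa.
Initial effective stress: σ'_0 = σ_v − u = 123.74 − 63.275 = 60.465 kPa.
Stress increase at mid-clay by the 2:1 spreading method:
Δσ = qBL/((B+z)(L+z)) = 167×4.4×5.5/((4.4+6.45)(5.5+6.45)) = 31.17 kPa
Final effective stress: σ'_f = 60.465 + 31.17 = 91.635 kPa.
σ'_f = 91.635 ≤ σ'_p = 124 kPa, so the clay remains overconsolidated and only the recompression index applies:
S_c = C_r·H/(1+e₀)·log₁₀(σ'_f/σ'_0) = 0.052×7.1/2.25×log₁₀(91.635/60.465)
    = 0.16409 × 0.18056 = 0.02963 m

S_c ≈ 29.6 mm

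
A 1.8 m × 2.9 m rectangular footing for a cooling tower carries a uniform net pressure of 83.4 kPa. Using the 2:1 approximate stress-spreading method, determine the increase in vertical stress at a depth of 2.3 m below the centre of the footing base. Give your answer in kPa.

Δσ_z ≈ 20.4 kPa

By the 2:1 method the load spreads at 1 horizontal : 2 vertical, so at depth z the loaded area has grown by z in each plan dimension:
Δσ = qBL/((B+z)(L+z)) = 83.4×1.8×2.9/((1.8+2.3)(2.9+2.3)) = 20.42 kPa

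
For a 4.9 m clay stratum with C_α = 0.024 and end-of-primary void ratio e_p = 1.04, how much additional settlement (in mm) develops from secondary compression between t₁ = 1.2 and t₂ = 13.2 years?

S_s ≈ 60 mm

Secondary compression: S_s = C_α·H/(1+e_p)·log₁₀(t₂/t₁)
S_s = 0.024×4.9/(1+1.04)×log₁₀(13.2/1.2)
    = 0.05765 × 1.041 = 0.06003 m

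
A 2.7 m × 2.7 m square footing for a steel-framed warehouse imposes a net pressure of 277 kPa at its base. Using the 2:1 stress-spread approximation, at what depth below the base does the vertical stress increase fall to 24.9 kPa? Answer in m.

z ≈ 6.31 m

2:1 spreading — at depth z the loaded area has grown by z in each plan dimension:
qB²/(B+z)² = Δσ_z ⇒ z = B(√(q/Δσ_z) − 1) = 2.7×(√(277/24.9) − 1) = 6.305 m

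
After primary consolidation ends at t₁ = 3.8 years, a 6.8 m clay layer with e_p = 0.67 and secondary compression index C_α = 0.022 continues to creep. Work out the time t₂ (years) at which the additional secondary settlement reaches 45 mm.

t₂ ≈ 12.1 years

S_s = C_α·H/(1+e_p)·log₁₀(t₂/t₁) ⇒ log₁₀(t₂/t₁) = S_s·(1+e_p)/(C_α·H).
log₁₀(t₂/t₁) = 0.045 × (1+0.67) / (0.022×6.8) = 0.5023
t₂ = t₁ × 10^0.5023 = 3.8 × 3.179 = 12.08 years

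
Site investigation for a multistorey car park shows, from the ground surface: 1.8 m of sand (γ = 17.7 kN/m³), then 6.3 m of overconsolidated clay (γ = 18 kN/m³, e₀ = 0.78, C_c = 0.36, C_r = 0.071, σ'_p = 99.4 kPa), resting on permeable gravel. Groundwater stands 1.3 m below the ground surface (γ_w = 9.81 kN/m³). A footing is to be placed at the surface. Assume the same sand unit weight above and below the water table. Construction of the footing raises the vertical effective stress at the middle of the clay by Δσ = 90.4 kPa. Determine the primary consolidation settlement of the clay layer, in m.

Mid-depth of clay below the ground surface: z = 1.8 + 6.3/2 = 4.95 m.
Total vertical stress at mid-clay: σ_v = 17.7×1.8 + 18×3.15 = 88.56 kPa.
Pore pressure: u = 9.81×(4.95 − 1.3) = 35.806 kPa.
Initial effective stress: σ'_0 = σ_v − u = 88.56 − 35.806 = 52.754 kPa.
Final effective stress: σ'_f = 52.754 + 90.4 = 143.15 kPa.
σ'_f = 143.15 > σ'_p = 99.4 kPa, so the stress path crosses the preconsolidation pressure — recompression up to σ'_p, then virgin compression beyond:
S_c = H/(1+e₀)·[C_r·log₁₀(σ'_p/σ'_0) + C_c·log₁₀(σ'_f/σ'_p)]
    = 6.3/1.78 × [0.071×log₁₀(99.4/52.754) + 0.36×log₁₀(143.15/99.4)]
    = 3.5393 × [0.019534 + 0.057026] = 0.271 m

S_c ≈ 0.271 m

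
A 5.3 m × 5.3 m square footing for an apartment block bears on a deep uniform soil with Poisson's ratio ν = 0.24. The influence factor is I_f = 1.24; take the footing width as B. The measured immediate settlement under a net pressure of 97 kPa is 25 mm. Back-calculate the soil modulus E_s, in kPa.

S_e = q·B·(1−ν²)/E_s · I_f  ⇒  E_s = q·B·(1−ν²)·I_f / S_e.
E_s = 97 × 5.3 × 0.9424 × 1.24 / 0.025 = 24030 kPa

E_s ≈ 24000 kPa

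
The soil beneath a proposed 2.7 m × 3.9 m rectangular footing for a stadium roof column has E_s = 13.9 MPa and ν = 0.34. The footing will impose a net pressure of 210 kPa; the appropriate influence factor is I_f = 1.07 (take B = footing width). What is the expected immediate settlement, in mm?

Immediate (elastic) settlement: S_e = q·B·(1−ν²)/E_s · I_f.
E_s = 13.9 MPa = 13900 kPa.
S_e = 210 × 2.7 × (1 − 0.34²) / 13900 × 1.07
    = 210 × 2.7 × 0.8844 / 13900 × 1.07
    = 0.0386 m = 38.6 mm

S_e ≈ 38.6 mm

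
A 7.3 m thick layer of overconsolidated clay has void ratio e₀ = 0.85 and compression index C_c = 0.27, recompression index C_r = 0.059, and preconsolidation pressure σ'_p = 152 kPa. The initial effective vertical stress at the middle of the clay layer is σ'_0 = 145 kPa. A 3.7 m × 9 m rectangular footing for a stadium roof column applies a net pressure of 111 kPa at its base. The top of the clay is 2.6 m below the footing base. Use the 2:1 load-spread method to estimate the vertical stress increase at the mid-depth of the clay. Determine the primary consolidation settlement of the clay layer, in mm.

Mid-depth of clay below the footing base: z = 2.6 + 7.3/2 = 6.25 m.
Stress increase at mid-clay by the 2:1 spreading method:
Δσ = qBL/((B+z)(L+z)) = 111×3.7×9/((3.7+6.25)(9+6.25)) = 24.36 kPa
Final effective stress: σ'_f = 145 + 24.36 = 169.36 kPa.
σ'_f = 169.36 > σ'_p = 152 kPa, so the stress path crosses the preconsolidation pressure — recompression up to σ'_p, then virgin compression beyond:
S_c = H/(1+e₀)·[C_r·log₁₀(σ'_p/σ'_0) + C_c·log₁₀(σ'_f/σ'_p)]
    = 7.3/1.85 × [0.059×log₁₀(152/145) + 0.27×log₁₀(169.36/152)]
    = 3.9459 × [0.0012081 + 0.012681] = 0.0548 m

S_c ≈ 54.8 mm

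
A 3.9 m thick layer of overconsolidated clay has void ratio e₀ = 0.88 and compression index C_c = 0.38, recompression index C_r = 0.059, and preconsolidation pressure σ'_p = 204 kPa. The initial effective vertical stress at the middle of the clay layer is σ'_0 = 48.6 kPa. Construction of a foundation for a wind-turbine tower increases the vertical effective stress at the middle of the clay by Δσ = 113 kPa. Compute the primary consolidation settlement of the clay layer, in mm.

Final effective stress: σ'_f = 48.6 + 113 = 161.6 kPa.
σ'_f = 161.6 ≤ σ'_p = 204 kPa, so the clay remains overconsolidated and only the recompression index applies:
S_c = C_r·H/(1+e₀)·log₁₀(σ'_f/σ'_0) = 0.059×3.9/1.88×log₁₀(161.6/48.6)
    = 0.1224 × 0.52181 = 0.06387 m

S_c ≈ 63.9 mm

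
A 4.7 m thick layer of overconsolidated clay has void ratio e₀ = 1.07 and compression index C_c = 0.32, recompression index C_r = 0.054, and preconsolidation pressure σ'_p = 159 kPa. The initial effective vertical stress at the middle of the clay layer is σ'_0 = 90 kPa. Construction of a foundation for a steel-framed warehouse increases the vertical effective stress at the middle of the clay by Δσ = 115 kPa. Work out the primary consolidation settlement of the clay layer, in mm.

Final effective stress: σ'_f = 90 + 115 = 205 kPa.
σ'_f = 205 > σ'_p = 159 kPa, so the stress path crosses the preconsolidation pressure — recompression up to σ'_p, then virgin compression beyond:
S_c = H/(1+e₀)·[C_r·log₁₀(σ'_p/σ'_0) + C_c·log₁₀(σ'_f/σ'_p)]
    = 4.7/2.07 × [0.054×log₁₀(159/90) + 0.32×log₁₀(205/159)]
    = 2.2705 × [0.013346 + 0.035314] = 0.1105 m

S_c ≈ 110 mm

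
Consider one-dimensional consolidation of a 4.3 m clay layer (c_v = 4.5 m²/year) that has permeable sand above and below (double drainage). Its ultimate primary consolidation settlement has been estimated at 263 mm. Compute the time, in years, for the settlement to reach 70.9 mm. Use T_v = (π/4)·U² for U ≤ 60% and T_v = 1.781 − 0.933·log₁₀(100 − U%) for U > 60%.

t ≈ 0.0586 years

Drainage path length: H_d = H/2 = 2.15 m (double drainage).
U = S(t)/S_ult = 70.9/263 = 0.2696.
U ≤ 60%: T_v = (π/4)·U² = (π/4)×0.26958² = 0.057078.
t = T_v·H_d²/c_v = 0.057078×2.15²/4.5 = 0.05863 years.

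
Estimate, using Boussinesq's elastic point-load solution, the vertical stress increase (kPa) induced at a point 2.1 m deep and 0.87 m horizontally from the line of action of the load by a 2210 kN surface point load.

Δσ_z ≈ 161 kPa

Boussinesq vertical stress below a point load on an elastic half-space:
Δσ_z = 3P/(2πz²) · [1 + (r/z)²]^(−5/2)
r/z = 0.87/2.1 = 0.41429; [1+(r/z)²]^(−5/2) = 0.67301.
Δσ_z = 3×2210/(2π×2.1²) × 0.67301 = 239.27 × 0.67301 = 161 kPa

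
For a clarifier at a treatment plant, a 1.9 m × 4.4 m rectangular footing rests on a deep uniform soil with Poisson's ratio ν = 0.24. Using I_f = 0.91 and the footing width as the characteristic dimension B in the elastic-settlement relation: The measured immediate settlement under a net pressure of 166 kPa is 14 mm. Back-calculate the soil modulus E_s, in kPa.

E_s ≈ 19300 kPa

S_e = q·B·(1−ν²)/E_s · I_f  ⇒  E_s = q·B·(1−ν²)·I_f / S_e.
E_s = 166 × 1.9 × 0.9424 × 0.91 / 0.014 = 19320 kPa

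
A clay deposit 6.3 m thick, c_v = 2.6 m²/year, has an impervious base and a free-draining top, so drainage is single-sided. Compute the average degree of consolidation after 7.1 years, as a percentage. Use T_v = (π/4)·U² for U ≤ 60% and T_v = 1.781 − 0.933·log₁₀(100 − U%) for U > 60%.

Drainage path length: H_d = H = 6.3 m (single drainage).
T_v = c_v·t/H_d² = 2.6×7.1/6.3² = 0.4651.
T_v = 0.4651 corresponds to the U > 60% branch:
U = 1 − 10^((1.781 − T_v)/0.933)/100 = 0.7427

U ≈ 74.3 %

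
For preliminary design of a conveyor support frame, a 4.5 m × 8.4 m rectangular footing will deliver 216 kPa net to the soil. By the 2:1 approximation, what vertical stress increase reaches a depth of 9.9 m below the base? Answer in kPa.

Δσ_z ≈ 31 kPa

By the 2:1 method the load spreads at 1 horizontal : 2 vertical, so at depth z the loaded area has grown by z in each plan dimension:
Δσ = qBL/((B+z)(L+z)) = 216×4.5×8.4/((4.5+9.9)(8.4+9.9)) = 30.984 kPa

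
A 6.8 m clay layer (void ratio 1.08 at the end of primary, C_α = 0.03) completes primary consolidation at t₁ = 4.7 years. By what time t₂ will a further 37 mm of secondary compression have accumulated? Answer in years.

t₂ ≈ 11.2 years

S_s = C_α·H/(1+e_p)·log₁₀(t₂/t₁) ⇒ log₁₀(t₂/t₁) = S_s·(1+e_p)/(C_α·H).
log₁₀(t₂/t₁) = 0.037 × (1+1.08) / (0.03×6.8) = 0.3773
t₂ = t₁ × 10^0.3773 = 4.7 × 2.384 = 11.2 years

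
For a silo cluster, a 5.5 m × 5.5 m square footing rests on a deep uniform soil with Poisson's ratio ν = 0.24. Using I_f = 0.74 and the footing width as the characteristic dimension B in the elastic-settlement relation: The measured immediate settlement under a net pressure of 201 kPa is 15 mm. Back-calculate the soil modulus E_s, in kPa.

S_e = q·B·(1−ν²)/E_s · I_f  ⇒  E_s = q·B·(1−ν²)·I_f / S_e.
E_s = 201 × 5.5 × 0.9424 × 0.74 / 0.015 = 51400 kPa

E_s ≈ 51400 kPa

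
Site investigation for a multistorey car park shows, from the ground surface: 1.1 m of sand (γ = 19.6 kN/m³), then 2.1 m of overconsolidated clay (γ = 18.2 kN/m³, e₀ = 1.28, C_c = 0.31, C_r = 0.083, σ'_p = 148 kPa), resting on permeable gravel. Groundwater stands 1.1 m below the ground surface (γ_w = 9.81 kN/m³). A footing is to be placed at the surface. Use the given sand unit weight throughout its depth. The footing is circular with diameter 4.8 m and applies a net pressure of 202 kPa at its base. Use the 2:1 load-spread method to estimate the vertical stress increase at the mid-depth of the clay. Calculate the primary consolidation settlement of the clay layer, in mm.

S_c ≈ 47.4 mm

Mid-depth of clay below the ground surface: z = 1.1 + 2.1/2 = 2.15 m.
Total vertical stress at mid-clay: σ_v = 19.6×1.1 + 18.2×1.05 = 40.67 kPa.
Pore pressure: u = 9.81×(2.15 − 1.1) = 10.301 kPa.
Initial effective stress: σ'_0 = σ_v − u = 40.67 − 10.301 = 30.369 kPa.
Stress increase at mid-clay by the 2:1 spreading method:
Δσ ≈ qD²/(D+z)² = 202×4.8²/(4.8+2.15)² = 96.353 kPa
Final effective stress: σ'_f = 30.369 + 96.353 = 126.72 kPa.
σ'_f = 126.72 ≤ σ'_p = 148 kPa, so the clay remains overconsolidated and only the recompression index applies:
S_c = C_r·H/(1+e₀)·log₁₀(σ'_f/σ'_0) = 0.083×2.1/2.28×log₁₀(126.72/30.369)
    = 0.076447 × 0.62041 = 0.04743 m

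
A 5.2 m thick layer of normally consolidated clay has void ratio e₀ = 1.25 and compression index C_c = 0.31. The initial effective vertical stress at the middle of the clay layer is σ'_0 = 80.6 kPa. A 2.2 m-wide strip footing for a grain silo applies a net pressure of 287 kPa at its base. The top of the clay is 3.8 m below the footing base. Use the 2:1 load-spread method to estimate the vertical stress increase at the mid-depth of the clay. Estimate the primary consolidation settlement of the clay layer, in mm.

Mid-depth of clay below the footing base: z = 3.8 + 5.2/2 = 6.4 m.
Stress increase at mid-clay by the 2:1 spreading method:
Δσ = qB/(B+z) = 287×2.2/(2.2+6.4) = 73.419 kPa
Final effective stress: σ'_f = σ'_0 + Δσ = 80.6 + 73.419 = 154.02 kPa.
Normally consolidated clay, so the full stress increment lies on the virgin compression line:
S_c = C_c·H/(1+e₀)·log₁₀(σ'_f/σ'_0) = 0.31×5.2/(1+1.25)×log₁₀(154.02/80.6)
    = 0.71644 × 0.28124 = 0.2015 m

S_c ≈ 201 mm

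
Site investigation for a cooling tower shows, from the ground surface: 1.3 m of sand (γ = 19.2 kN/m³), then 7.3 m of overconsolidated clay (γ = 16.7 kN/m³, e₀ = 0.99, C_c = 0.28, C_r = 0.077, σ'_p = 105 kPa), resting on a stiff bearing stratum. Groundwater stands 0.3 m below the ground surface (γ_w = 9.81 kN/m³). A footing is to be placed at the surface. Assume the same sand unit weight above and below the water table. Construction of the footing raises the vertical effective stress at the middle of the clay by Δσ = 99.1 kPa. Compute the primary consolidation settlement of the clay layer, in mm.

S_c ≈ 244 mm

Mid-depth of clay below the ground surface: z = 1.3 + 7.3/2 = 4.95 m.
Total vertical stress at mid-clay: σ_v = 19.2×1.3 + 16.7×3.65 = 85.915 kPa.
Pore pressure: u = 9.81×(4.95 − 0.3) = 45.617 kPa.
Initial effective stress: σ'_0 = σ_v − u = 85.915 − 45.617 = 40.298 kPa.
Final effective stress: σ'_f = 40.298 + 99.1 = 139.4 kPa.
σ'_f = 139.4 > σ'_p = 105 kPa, so the stress path crosses the preconsolidation pressure — recompression up to σ'_p, then virgin compression beyond:
S_c = H/(1+e₀)·[C_r·log₁₀(σ'_p/σ'_0) + C_c·log₁₀(σ'_f/σ'_p)]
    = 7.3/1.99 × [0.077×log₁₀(105/40.298) + 0.28×log₁₀(139.4/105)]
    = 3.6683 × [0.032025 + 0.034461] = 0.2439 m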